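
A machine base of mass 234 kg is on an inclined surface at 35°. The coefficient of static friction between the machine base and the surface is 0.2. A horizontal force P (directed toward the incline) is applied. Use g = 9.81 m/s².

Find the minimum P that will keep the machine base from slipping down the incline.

P_min ≈ 1010 N

The machine base tends to slide down (tan θ > μ_s), so at the point of impending slip friction acts up-slope at its limit: f = μ_s N.
Perpendicular to the incline: N = m g cos θ + P sin θ.
Along the incline: P cos θ + μ_s N = m g sin θ, i.e. P cos θ + μ_s (m g cos θ + P sin θ) = m g sin θ.
Solving, P (cos θ + μ_s sin θ) = m g (sin θ − μ_s cos θ), so P = 2300×0.4097/0.9339 = 1010 N.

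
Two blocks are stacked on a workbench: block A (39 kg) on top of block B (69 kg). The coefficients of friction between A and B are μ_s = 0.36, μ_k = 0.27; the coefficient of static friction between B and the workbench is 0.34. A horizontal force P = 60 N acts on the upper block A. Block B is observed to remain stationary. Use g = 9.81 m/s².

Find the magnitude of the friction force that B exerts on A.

f ≈ 60 N

Between the blocks, N₁ = m_A g = 382.6 N.
So the A–B interface can sustain at most μ_s N₁ = 137.7 N of static friction.
Since P = 60 N ≤ 137.7 N, A does not slip on B; friction on A equals P = 60 N.
By Newton's third law B feels 60 N forward from A. With B stationary, the floor's static friction on B balances it: f₂ = 60 N (well within μ_s(m_A+m_B)g = 360.2 N).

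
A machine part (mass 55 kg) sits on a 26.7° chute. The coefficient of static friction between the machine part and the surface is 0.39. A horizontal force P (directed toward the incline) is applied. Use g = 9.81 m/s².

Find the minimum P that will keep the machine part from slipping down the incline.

The machine part tends to slide down (tan θ > μ_s), so at the point of impending slip friction acts up-slope at its limit: f = μ_s N.
Perpendicular to the incline: N = m g cos θ + P sin θ.
Along the incline: P cos θ + μ_s N = m g sin θ, i.e. P cos θ + μ_s (m g cos θ + P sin θ) = m g sin θ.
Solving, P (cos θ + μ_s sin θ) = m g (sin θ − μ_s cos θ), so P = 540×0.1009/1.069 = 50.9 N.

P_min ≈ 50.9 N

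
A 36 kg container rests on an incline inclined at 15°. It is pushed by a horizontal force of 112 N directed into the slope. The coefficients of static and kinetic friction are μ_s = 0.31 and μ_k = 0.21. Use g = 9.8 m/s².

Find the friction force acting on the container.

f ≈ 16.9 N (down the incline)

Normal direction: N = m g cos θ + P sin θ = 369.8 N.
Parallel to the incline: P cos θ − m g sin θ = 108.2 − 91.31 = 16.87 N; the friction needed to balance this is 16.87 N acting down the slope.
The limit of static friction is μ_s N = 114.6 N.
|f_req| = 16.87 ≤ 114.6 N → the container is in equilibrium; friction equals the required value.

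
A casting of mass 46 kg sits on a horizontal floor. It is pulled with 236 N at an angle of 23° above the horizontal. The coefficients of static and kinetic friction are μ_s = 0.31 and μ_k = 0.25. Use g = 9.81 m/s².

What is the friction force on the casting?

f ≈ 89.8 N

The vertical component of P reduces the normal force: N = m g − P sin α = 451.3 − 92.21 = 359 N.
Horizontally, friction must balance P cos α = 217.2 N.
The static-friction limit is μ_s N = 111.3 N.
The required friction exceeds μ_s N, so the casting moves and f = μ_k N = 89.8 N.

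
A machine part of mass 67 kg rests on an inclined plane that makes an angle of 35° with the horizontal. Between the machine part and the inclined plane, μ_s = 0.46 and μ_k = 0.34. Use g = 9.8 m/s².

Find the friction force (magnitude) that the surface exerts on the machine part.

f ≈ 183 N (up the incline)

Normal force: N = m g cos θ = 67 × 9.8 × cos 35° = 537.9 N.
Along the slope the weight component is m g sin θ = 376.6 N; friction must supply exactly this, acting up-slope.
Maximum static friction available: μ_s N = 0.46 × 537.9 = 247.4 N.
|376.6| exceeds 247.4 N, so the machine part slips down-slope; friction is kinetic, f = μ_k N = 0.34×537.9 = 183 N.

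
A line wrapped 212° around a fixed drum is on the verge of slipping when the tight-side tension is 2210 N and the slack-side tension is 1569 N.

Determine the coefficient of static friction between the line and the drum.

T₂/T₁ = e^{μβ} → μ = ln(T₂/T₁)/β.
β = 212° = 3.7 rad.
μ = ln(2210/1569)/3.7 = ln(1.409)/3.7 = 0.0926.

μ ≈ 0.0926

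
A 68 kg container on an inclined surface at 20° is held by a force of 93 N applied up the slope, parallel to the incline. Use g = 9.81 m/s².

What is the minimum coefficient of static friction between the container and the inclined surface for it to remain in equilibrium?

N = m g cos θ = 626.9 N.
Friction must make up the shortfall along the incline: f = m g sin θ − P = 228.2 − 93 = 135.2 N.
At the threshold f = μ_s N, so μ_s,min = 135.2/626.9 = 0.216.

μ_s,min ≈ 0.216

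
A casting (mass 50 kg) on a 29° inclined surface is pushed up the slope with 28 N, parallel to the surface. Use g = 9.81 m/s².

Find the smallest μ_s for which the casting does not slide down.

μ_s,min ≈ 0.489

N = m g cos θ = 429 N.
Friction must make up the shortfall along the incline: f = m g sin θ − P = 237.8 − 28 = 209.8 N.
At the threshold f = μ_s N, so μ_s,min = 209.8/429 = 0.489.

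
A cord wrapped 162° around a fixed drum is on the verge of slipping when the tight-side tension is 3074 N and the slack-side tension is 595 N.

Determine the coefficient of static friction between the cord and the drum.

T₂/T₁ = e^{μβ} → μ = ln(T₂/T₁)/β.
β = 162° = 2.827 rad.
μ = ln(3074/595)/2.827 = ln(5.166)/2.827 = 0.581.

μ ≈ 0.581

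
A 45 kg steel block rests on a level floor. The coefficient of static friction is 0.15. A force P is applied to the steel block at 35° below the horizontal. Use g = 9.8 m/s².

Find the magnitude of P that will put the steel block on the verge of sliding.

N = m g + P sin α (the push presses the steel block into the level floor).
At impending slip, P cos α = μ_s N = μ_s (m g + P sin α).
Solving: P (cos α − μ_s sin α) = μ_s m g → P = 0.15×441/(cos 35° − 0.15 sin 35°) = 66.2/0.7331 = 90.2 N.

P ≈ 90.2 N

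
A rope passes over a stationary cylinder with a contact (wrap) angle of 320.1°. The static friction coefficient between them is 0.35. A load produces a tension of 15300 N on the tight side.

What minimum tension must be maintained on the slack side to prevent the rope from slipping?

Capstan equation at impending slip: T_tight/T_slack = e^{μβ}.
β = 320.1° = 5.587 rad; e^{μβ} = e^{0.35×5.587} = 7.067.
T_slack = T_tight / e^{μβ} = 15300 / 7.067 = 2170 N.

T_min ≈ 2170 N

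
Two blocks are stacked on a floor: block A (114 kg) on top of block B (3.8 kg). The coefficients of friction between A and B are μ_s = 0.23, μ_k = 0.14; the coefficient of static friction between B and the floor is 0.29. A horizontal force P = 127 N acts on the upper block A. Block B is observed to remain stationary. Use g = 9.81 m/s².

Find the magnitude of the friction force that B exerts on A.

f ≈ 127 N

The normal force B exerts on A is simply A's weight, N₁ = 1118 N.
Maximum static friction on A from B: μ_s N₁ = 0.23×1118 = 257.2 N.
P = 127 N is within that limit, so A and B move together (both at rest); the A–B friction is simply f₁ = P = 127 N.
By Newton's third law B feels 127 N forward from A. With B stationary, the floor's static friction on B balances it: f₂ = 127 N (well within μ_s(m_A+m_B)g = 335.1 N).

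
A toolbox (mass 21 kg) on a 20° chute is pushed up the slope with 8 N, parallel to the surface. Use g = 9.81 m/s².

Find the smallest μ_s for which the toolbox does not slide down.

μ_s,min ≈ 0.323

N = m g cos θ = 193.6 N.
Friction must make up the shortfall along the incline: f = m g sin θ − P = 70.46 − 8 = 62.46 N.
At the threshold f = μ_s N, so μ_s,min = 62.46/193.6 = 0.323.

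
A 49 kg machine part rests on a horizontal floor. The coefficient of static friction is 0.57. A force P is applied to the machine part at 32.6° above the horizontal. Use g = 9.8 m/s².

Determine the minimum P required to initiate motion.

N = m g − P sin α (the pull lifts the machine part).
At impending slip, P cos α = μ_s N = μ_s (m g − P sin α).
Solving: P (cos α + μ_s sin α) = μ_s m g → P = 0.57×480/(cos 32.6° + 0.57 sin 32.6°) = 274/1.15 = 238 N.

P ≈ 238 N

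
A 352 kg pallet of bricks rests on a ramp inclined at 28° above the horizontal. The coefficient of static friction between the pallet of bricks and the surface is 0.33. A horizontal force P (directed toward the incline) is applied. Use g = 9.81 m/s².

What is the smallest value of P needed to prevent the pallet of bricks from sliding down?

The pallet of bricks tends to slide down (tan θ > μ_s), so at the point of impending slip friction acts up-slope at its limit: f = μ_s N.
Perpendicular to the incline: N = m g cos θ + P sin θ.
Along the incline: P cos θ + μ_s N = m g sin θ, i.e. P cos θ + μ_s (m g cos θ + P sin θ) = m g sin θ.
Solving, P (cos θ + μ_s sin θ) = m g (sin θ − μ_s cos θ), so P = 3450×0.1781/1.038 = 593 N.

P_min ≈ 593 N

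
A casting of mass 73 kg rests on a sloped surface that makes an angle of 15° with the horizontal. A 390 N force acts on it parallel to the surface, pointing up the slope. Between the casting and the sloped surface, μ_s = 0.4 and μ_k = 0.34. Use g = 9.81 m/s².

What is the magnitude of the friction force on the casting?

Perpendicular to the surface, N = m g cos θ = 73·9.81·cos 15° = 691.7 N.
Parallel to the incline, ΣF = 0 gives f = m g sin θ − P = 185.3 − 390 = -204.7 N (up-slope positive).
Static friction can supply at most μ_s N = 276.7 N.
Since |-204.7| ≤ 276.7 N, the casting remains in static equilibrium and friction takes exactly the required value.

f ≈ 205 N (down the incline)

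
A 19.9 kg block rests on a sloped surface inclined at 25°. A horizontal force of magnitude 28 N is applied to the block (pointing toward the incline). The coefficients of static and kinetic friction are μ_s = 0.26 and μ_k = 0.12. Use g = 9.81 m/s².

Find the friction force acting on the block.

f ≈ 22.7 N (up the incline)

The horizontal push has a component P sin θ into the surface, so N = m g cos θ + P sin θ = 176.9 + 11.83 = 188.8 N.
Parallel to the incline: P cos θ − m g sin θ = 25.38 − 82.5 = -57.13 N; the friction needed to balance this is 57.13 N acting up the slope.
The limit of static friction is μ_s N = 49.08 N.
The required 57.13 N exceeds the static limit, so the block slides down-slope and f = μ_k N = 0.12×188.8 = 22.7 N.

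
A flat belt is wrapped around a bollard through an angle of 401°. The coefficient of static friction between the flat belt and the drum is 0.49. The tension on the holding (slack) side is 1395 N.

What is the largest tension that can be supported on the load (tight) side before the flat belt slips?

At impending slip the capstan equation gives T₂/T₁ = e^{μβ} with β in radians.
β = 401° × π/180 = 6.999 rad.
e^{μβ} = e^{0.49×6.999} = 30.86.
T₂ = T₁ · e^{μβ} = 1395 × 30.86 = 43000 N.

T_max ≈ 43000 N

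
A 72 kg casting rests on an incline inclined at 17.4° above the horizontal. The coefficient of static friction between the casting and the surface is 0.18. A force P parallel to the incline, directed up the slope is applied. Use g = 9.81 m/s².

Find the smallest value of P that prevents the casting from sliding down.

The casting tends to slide down (tan θ > μ_s), so at the point of impending slip friction acts up-slope at its limit: f = μ_s N.
P is parallel to the surface, so N = m g cos θ = 674 N.
Along the incline: P + μ_s N = m g sin θ, so P = 211 − 0.18×674 = 89.9 N.

P_min ≈ 89.9 N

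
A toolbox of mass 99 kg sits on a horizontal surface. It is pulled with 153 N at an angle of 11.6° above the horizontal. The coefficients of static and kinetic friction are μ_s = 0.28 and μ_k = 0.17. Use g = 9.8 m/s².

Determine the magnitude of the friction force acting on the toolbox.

f ≈ 150 N

The vertical component of P reduces the normal force: N = m g − P sin α = 970.2 − 30.76 = 939.4 N.
The horizontal driving force is P cos α = 149.9 N, so equilibrium needs friction f = 149.9 N.
The static-friction limit is μ_s N = 263 N.
149.9 ≤ 263 N → static; friction equals the required 150 N.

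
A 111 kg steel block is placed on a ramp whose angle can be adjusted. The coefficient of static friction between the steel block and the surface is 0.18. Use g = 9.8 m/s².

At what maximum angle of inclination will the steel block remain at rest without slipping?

θ_max ≈ 10.2°

At the slip threshold, m g sin θ = μ_s · m g cos θ, so tan θ = μ_s.
θ_max = arctan(0.18) = 10.2°.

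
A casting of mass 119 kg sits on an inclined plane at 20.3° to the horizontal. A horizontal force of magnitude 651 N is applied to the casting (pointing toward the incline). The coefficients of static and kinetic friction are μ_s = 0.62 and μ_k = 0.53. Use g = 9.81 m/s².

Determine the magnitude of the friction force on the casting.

f ≈ 206 N (down the incline)

Normal direction: N = m g cos θ + P sin θ = 1321 N.
Along the incline, the net driving force (taking up-slope positive) is P cos θ − m g sin θ = 610.6 − 405 = 205.6 N, so equilibrium requires friction f = -205.6 N (down-slope).
The limit of static friction is μ_s N = 818.9 N.
Since 205.6 N is within the 818.9 N limit, the casting stays put and friction is exactly 206 N.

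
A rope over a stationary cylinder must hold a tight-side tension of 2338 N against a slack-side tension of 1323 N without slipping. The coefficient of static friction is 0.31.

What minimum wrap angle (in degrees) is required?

β_min ≈ 105°

T₂/T₁ = e^{μβ} → β = ln(T₂/T₁)/μ.
β = ln(2338/1323)/0.31 = 0.5694/0.31 = 1.837 rad.
In degrees: β = 1.837 × 180/π = 105°.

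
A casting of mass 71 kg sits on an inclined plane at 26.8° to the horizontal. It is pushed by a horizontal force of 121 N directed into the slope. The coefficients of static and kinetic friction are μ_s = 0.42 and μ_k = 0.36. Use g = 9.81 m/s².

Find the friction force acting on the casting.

f ≈ 206 N (up the incline)

Resolve perpendicular to the incline: N = m g cos θ + P sin θ = 71×9.81×cos 26.8° + 121×sin 26.8° = 676.3 N.
Parallel to the incline: P cos θ − m g sin θ = 108 − 314 = -206 N; the friction needed to balance this is 206 N acting up the slope.
The limit of static friction is μ_s N = 284 N.
Since 206 N is within the 284 N limit, the casting stays put and friction is exactly 206 N.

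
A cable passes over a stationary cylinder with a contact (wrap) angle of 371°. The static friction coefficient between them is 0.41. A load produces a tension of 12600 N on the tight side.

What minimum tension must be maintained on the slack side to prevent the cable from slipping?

T_min ≈ 886 N

Capstan equation at impending slip: T_tight/T_slack = e^{μβ}.
β = 371° = 6.475 rad; e^{μβ} = e^{0.41×6.475} = 14.22.
T_slack = T_tight / e^{μβ} = 12600 / 14.22 = 886 N.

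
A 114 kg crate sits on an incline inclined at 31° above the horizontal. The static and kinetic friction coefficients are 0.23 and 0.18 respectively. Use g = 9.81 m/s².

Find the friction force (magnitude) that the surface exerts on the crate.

f ≈ 173 N (up the incline)

Perpendicular to the surface, N = m g cos θ = 114·9.81·cos 31° = 958.6 N.
For equilibrium along the incline, friction must balance the weight component: f = m g sin θ = 576 N up the slope.
Maximum static friction available: μ_s N = 0.23 × 958.6 = 220.5 N.
Since |576| > 220.5 N, static friction cannot hold it; the crate slides down the incline and kinetic friction applies: f = μ_k N = 0.18 × 958.6 = 173 N.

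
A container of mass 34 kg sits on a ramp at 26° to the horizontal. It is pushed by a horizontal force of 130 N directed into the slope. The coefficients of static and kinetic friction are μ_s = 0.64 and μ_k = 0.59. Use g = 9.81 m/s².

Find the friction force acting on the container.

f ≈ 29.4 N (up the incline)

Normal direction: N = m g cos θ + P sin θ = 356.8 N.
Parallel to the incline: P cos θ − m g sin θ = 116.8 − 146.2 = -29.37 N; the friction needed to balance this is 29.37 N acting up the slope.
Maximum static friction: μ_s N = 0.64 × 356.8 = 228.3 N.
|f_req| = 29.37 ≤ 228.3 N → the container is in equilibrium; friction equals the required value.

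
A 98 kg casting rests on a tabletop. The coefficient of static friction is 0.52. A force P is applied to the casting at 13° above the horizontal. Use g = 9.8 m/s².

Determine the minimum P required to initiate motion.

N = m g − P sin α (the pull lifts the casting).
At impending slip, P cos α = μ_s N = μ_s (m g − P sin α).
Solving: P (cos α + μ_s sin α) = μ_s m g → P = 0.52×960/(cos 13° + 0.52 sin 13°) = 499/1.091 = 458 N.

P ≈ 458 N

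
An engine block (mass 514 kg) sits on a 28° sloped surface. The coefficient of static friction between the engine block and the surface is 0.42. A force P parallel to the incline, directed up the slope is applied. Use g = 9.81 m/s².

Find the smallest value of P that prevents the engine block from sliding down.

P_min ≈ 497 N

The engine block tends to slide down (tan θ > μ_s), so at the point of impending slip friction acts up-slope at its limit: f = μ_s N.
P is parallel to the surface, so N = m g cos θ = 4450 N.
Along the incline: P + μ_s N = m g sin θ, so P = 2370 − 0.42×4450 = 497 N.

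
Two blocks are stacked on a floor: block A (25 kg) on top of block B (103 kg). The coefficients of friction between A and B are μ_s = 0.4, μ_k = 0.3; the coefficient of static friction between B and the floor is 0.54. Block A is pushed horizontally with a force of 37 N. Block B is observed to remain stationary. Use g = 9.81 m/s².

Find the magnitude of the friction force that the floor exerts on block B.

f ≈ 37 N

The normal force B exerts on A is simply A's weight, N₁ = 245.2 N.
So the A–B interface can sustain at most μ_s N₁ = 98.1 N of static friction.
Since P = 37 N ≤ 98.1 N, A does not slip on B; friction on A equals P = 37 N.
B experiences an equal 37 N forward from A (third law). B is in equilibrium, so the floor supplies f₂ = 37 N of static friction (limit μ_s(m_A+m_B)g = 678.1 N, not exceeded).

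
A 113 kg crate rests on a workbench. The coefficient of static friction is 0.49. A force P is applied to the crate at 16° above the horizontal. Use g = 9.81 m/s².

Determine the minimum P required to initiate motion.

N = m g − P sin α (the pull lifts the crate).
At impending slip, P cos α = μ_s N = μ_s (m g − P sin α).
Solving: P (cos α + μ_s sin α) = μ_s m g → P = 0.49×1110/(cos 16° + 0.49 sin 16°) = 543/1.096 = 495 N.

P ≈ 495 N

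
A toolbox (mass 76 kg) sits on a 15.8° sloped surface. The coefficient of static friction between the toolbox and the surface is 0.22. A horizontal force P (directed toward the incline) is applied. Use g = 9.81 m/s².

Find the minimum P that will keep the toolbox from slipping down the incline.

P_min ≈ 44.2 N

The toolbox tends to slide down (tan θ > μ_s), so at the point of impending slip friction acts up-slope at its limit: f = μ_s N.
Perpendicular to the incline: N = m g cos θ + P sin θ.
Along the incline: P cos θ + μ_s N = m g sin θ, i.e. P cos θ + μ_s (m g cos θ + P sin θ) = m g sin θ.
Solving, P (cos θ + μ_s sin θ) = m g (sin θ − μ_s cos θ), so P = 746×0.06059/1.022 = 44.2 N.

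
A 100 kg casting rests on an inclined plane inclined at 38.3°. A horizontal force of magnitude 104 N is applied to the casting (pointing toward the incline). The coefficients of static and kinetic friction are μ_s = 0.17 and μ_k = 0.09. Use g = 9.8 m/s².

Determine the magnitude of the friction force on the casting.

f ≈ 75 N (up the incline)

The horizontal push has a component P sin θ into the surface, so N = m g cos θ + P sin θ = 769.1 + 64.46 = 833.5 N.
Parallel to the incline: P cos θ − m g sin θ = 81.62 − 607.4 = -525.8 N; the friction needed to balance this is 525.8 N acting up the slope.
The limit of static friction is μ_s N = 141.7 N.
The required 525.8 N exceeds the static limit, so the casting slides down-slope and f = μ_k N = 0.09×833.5 = 75 N.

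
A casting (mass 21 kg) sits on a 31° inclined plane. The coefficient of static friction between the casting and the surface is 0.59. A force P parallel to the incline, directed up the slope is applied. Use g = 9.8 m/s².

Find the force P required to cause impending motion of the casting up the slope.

At impending motion up the slope, friction acts down-slope at its limit: f = μ_s N.
P is parallel to the surface, so N = m g cos θ = 176 N.
Along the incline: P = m g sin θ + μ_s N = 106 + 0.59×176 = 210 N.

P ≈ 210 N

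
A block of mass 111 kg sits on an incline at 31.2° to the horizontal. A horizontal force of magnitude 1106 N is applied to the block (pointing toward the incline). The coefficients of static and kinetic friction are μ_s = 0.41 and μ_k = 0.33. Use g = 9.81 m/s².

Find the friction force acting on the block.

Resolve perpendicular to the incline: N = m g cos θ + P sin θ = 111×9.81×cos 31.2° + 1106×sin 31.2° = 1504 N.
Along the incline, the net driving force (taking up-slope positive) is P cos θ − m g sin θ = 946 − 564.1 = 381.9 N, so equilibrium requires friction f = -381.9 N (down-slope).
Maximum static friction: μ_s N = 0.41 × 1504 = 616.8 N.
|f_req| = 381.9 ≤ 616.8 N → the block is in equilibrium; friction equals the required value.

f ≈ 382 N (down the incline)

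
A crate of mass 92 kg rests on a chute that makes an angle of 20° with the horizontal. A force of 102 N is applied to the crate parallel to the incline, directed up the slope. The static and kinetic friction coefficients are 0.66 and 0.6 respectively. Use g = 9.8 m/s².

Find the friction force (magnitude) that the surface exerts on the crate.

f ≈ 206 N (up the incline)

Perpendicular to the surface, N = m g cos θ = 92·9.8·cos 20° = 847.2 N.
Parallel to the incline, ΣF = 0 gives f = m g sin θ − P = 308.4 − 102 = 206.4 N (up-slope positive).
The static-friction ceiling is μ_s N = 0.66 × 847.2 = 559.2 N.
Since |206.4| ≤ 559.2 N, the crate remains in static equilibrium and friction takes exactly the required value.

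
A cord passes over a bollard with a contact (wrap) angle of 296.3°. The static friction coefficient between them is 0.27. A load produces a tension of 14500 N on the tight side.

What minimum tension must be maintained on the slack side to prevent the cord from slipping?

T_min ≈ 3590 N

Capstan equation at impending slip: T_tight/T_slack = e^{μβ}.
β = 296.3° = 5.171 rad; e^{μβ} = e^{0.27×5.171} = 4.04.
T_slack = T_tight / e^{μβ} = 14500 / 4.04 = 3590 N.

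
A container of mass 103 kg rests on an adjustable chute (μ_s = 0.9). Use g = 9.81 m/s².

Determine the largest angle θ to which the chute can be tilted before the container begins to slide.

θ_max ≈ 42°

At the slip threshold, m g sin θ = μ_s · m g cos θ, so tan θ = μ_s.
θ_max = arctan(0.9) = 42°.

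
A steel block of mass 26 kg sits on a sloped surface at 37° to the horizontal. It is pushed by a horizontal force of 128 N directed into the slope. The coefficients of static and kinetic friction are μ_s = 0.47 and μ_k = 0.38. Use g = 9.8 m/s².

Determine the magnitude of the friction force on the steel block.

f ≈ 51.1 N (up the incline)

The horizontal push has a component P sin θ into the surface, so N = m g cos θ + P sin θ = 203.5 + 77.03 = 280.5 N.
Along the incline, the net driving force (taking up-slope positive) is P cos θ − m g sin θ = 102.2 − 153.3 = -51.12 N, so equilibrium requires friction f = 51.12 N (up-slope).
The limit of static friction is μ_s N = 131.8 N.
|f_req| = 51.12 ≤ 131.8 N → the steel block is in equilibrium; friction equals the required value.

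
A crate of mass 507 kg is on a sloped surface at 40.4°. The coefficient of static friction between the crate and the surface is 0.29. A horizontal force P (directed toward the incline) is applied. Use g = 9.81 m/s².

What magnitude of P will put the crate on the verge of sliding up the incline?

At impending motion up the slope, friction acts down-slope at its limit: f = μ_s N.
Perpendicular to the incline: N = m g cos θ + P sin θ.
Along the incline: P cos θ = m g sin θ + μ_s N = m g sin θ + μ_s (m g cos θ + P sin θ).
Solving, P (cos θ − μ_s sin θ) = m g (sin θ + μ_s cos θ), so P = 507×9.81×(sin 40.4° + 0.29 cos 40.4°)/(cos 40.4° − 0.29 sin 40.4°) = 4970×0.869/0.5736 = 7530 N.

P ≈ 7530 N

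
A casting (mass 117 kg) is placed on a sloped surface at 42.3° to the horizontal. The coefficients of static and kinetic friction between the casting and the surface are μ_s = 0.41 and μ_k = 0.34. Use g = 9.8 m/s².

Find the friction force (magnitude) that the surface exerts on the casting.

Normal force: N = m g cos θ = 117 × 9.8 × cos 42.3° = 848.1 N.
For equilibrium along the incline, friction must balance the weight component: f = m g sin θ = 771.7 N up the slope.
The static-friction ceiling is μ_s N = 0.41 × 848.1 = 347.7 N.
|771.7| exceeds 347.7 N, so the casting slips down-slope; friction is kinetic, f = μ_k N = 0.34×848.1 = 288 N.

f ≈ 288 N (up the incline)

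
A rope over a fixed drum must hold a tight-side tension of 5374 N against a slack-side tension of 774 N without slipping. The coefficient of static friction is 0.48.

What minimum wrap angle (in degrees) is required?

T₂/T₁ = e^{μβ} → β = ln(T₂/T₁)/μ.
β = ln(5374/774)/0.48 = 1.938/0.48 = 4.037 rad.
In degrees: β = 4.037 × 180/π = 231°.

β_min ≈ 231°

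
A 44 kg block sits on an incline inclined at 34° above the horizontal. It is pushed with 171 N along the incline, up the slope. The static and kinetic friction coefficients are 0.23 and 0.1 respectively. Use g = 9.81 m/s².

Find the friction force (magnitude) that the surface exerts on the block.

Normal force: N = m g cos θ = 44 × 9.81 × cos 34° = 357.8 N.
For equilibrium along the incline the friction force must supply f = m g sin θ − P = 241.4 − 171 = 70.37 N (positive meaning up-slope).
Maximum static friction available: μ_s N = 0.23 × 357.8 = 82.3 N.
Since |70.37| ≤ 82.3 N, static friction is sufficient; f equals the required value, not μ_s N.

f ≈ 70.4 N (up the incline)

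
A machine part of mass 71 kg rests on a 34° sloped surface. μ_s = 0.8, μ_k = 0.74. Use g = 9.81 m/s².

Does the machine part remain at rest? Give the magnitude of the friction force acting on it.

f ≈ 389 N

N = m g cos θ = 577 N.
Down-slope weight component: m g sin θ = 389 N.
μ_s N = 462 N.
389 ≤ 462 N, so it stays put; friction = 389 N.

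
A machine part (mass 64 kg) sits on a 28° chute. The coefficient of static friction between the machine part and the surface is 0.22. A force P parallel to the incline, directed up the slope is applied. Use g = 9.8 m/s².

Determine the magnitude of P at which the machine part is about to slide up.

At impending motion up the slope, friction acts down-slope at its limit: f = μ_s N.
P is parallel to the surface, so N = m g cos θ = 554 N.
Along the incline: P = m g sin θ + μ_s N = 294 + 0.22×554 = 416 N.

P ≈ 416 N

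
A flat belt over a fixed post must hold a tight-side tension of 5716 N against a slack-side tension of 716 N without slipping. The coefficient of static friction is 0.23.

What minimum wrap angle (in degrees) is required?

β_min ≈ 517°

T₂/T₁ = e^{μβ} → β = ln(T₂/T₁)/μ.
β = ln(5716/716)/0.23 = 2.077/0.23 = 9.032 rad.
In degrees: β = 9.032 × 180/π = 517°.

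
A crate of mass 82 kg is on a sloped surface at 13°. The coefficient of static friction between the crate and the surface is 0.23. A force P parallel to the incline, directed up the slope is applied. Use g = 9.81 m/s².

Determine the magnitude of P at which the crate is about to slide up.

At impending motion up the slope, friction acts down-slope at its limit: f = μ_s N.
P is parallel to the surface, so N = m g cos θ = 784 N.
Along the incline: P = m g sin θ + μ_s N = 181 + 0.23×784 = 361 N.

P ≈ 361 N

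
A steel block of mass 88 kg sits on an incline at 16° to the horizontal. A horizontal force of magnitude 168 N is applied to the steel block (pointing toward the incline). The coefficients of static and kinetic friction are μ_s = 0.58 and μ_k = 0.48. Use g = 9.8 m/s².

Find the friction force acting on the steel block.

Resolve perpendicular to the incline: N = m g cos θ + P sin θ = 88×9.8×cos 16° + 168×sin 16° = 875.3 N.
Along the incline, the net driving force (taking up-slope positive) is P cos θ − m g sin θ = 161.5 − 237.7 = -76.22 N, so equilibrium requires friction f = 76.22 N (up-slope).
Maximum static friction: μ_s N = 0.58 × 875.3 = 507.7 N.
Since 76.22 N is within the 507.7 N limit, the steel block stays put and friction is exactly 76.2 N.

f ≈ 76.2 N (up the incline)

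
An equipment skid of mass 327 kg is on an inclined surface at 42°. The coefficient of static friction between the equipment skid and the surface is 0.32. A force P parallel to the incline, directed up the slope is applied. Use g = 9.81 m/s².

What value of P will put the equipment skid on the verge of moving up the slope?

At impending motion up the slope, friction acts down-slope at its limit: f = μ_s N.
P is parallel to the surface, so N = m g cos θ = 2380 N.
Along the incline: P = m g sin θ + μ_s N = 2150 + 0.32×2380 = 2910 N.

P ≈ 2910 N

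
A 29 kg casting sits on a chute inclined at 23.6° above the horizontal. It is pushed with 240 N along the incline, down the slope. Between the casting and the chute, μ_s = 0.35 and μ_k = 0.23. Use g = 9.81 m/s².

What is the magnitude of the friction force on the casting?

f ≈ 60 N (up the incline)

Normal force: N = m g cos θ = 29 × 9.81 × cos 23.6° = 260.7 N.
The friction needed for equilibrium is m g sin θ + P = 113.9 + 240 = 353.9 N, measured positive up-slope.
Maximum static friction available: μ_s N = 0.35 × 260.7 = 91.24 N.
Since |353.9| > 91.24 N, static friction cannot hold it; the casting slides down the incline and kinetic friction applies: f = μ_k N = 0.23 × 260.7 = 60 N.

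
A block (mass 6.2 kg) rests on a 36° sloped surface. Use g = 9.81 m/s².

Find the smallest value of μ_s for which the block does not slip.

μ_s,min ≈ 0.727

At the slip threshold m g sin θ = μ_s m g cos θ, so μ_s,min = tan θ.
μ_s,min = tan 36° = 0.727.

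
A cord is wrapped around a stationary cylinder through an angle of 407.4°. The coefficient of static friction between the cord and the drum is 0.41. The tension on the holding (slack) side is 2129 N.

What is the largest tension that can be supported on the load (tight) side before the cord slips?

At impending slip the capstan equation gives T₂/T₁ = e^{μβ} with β in radians.
β = 407.4° × π/180 = 7.11 rad.
e^{μβ} = e^{0.41×7.11} = 18.45.
T₂ = T₁ · e^{μβ} = 2129 × 18.45 = 39300 N.

T_max ≈ 39300 N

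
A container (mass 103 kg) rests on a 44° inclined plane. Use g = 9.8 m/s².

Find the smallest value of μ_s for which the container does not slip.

μ_s,min ≈ 0.966

At the slip threshold m g sin θ = μ_s m g cos θ, so μ_s,min = tan θ.
μ_s,min = tan 44° = 0.966.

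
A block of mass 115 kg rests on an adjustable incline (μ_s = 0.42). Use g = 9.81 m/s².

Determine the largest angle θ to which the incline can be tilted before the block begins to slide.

At the slip threshold, m g sin θ = μ_s · m g cos θ, so tan θ = μ_s.
θ_max = arctan(0.42) = 22.8°.

θ_max ≈ 22.8°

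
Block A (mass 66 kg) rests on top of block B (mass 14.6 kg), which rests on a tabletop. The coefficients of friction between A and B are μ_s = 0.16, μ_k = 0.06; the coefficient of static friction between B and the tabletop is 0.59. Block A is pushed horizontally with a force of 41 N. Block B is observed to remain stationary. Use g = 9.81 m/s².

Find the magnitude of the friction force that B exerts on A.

Between the blocks, N₁ = m_A g = 647.5 N.
So the A–B interface can sustain at most μ_s N₁ = 103.6 N of static friction.
P = 41 N is within that limit, so A and B move together (both at rest); the A–B friction is simply f₁ = P = 41 N.
By Newton's third law B feels 41 N forward from A. With B stationary, the floor's static friction on B balances it: f₂ = 41 N (well within μ_s(m_A+m_B)g = 466.5 N).

f ≈ 41 N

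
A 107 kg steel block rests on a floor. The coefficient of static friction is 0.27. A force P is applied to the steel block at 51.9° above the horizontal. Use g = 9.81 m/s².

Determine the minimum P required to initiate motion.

P ≈ 342 N

N = m g − P sin α (the pull lifts the steel block).
At impending slip, P cos α = μ_s N = μ_s (m g − P sin α).
Solving: P (cos α + μ_s sin α) = μ_s m g → P = 0.27×1050/(cos 51.9° + 0.27 sin 51.9°) = 283/0.8295 = 342 N.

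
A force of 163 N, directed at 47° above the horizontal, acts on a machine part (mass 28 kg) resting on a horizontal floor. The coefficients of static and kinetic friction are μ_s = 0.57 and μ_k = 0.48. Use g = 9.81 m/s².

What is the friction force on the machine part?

f ≈ 74.6 N

Vertical equilibrium gives N = m g − P sin α = 155.5 N.
The horizontal driving force is P cos α = 111.2 N, so equilibrium needs friction f = 111.2 N.
The static-friction limit is μ_s N = 88.62 N.
The required friction exceeds μ_s N, so the machine part moves and f = μ_k N = 74.6 N.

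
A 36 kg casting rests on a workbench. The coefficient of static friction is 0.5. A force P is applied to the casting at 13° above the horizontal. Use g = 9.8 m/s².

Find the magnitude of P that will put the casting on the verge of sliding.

P ≈ 162 N

N = m g − P sin α (the pull lifts the casting).
At impending slip, P cos α = μ_s N = μ_s (m g − P sin α).
Solving: P (cos α + μ_s sin α) = μ_s m g → P = 0.5×353/(cos 13° + 0.5 sin 13°) = 176/1.087 = 162 N.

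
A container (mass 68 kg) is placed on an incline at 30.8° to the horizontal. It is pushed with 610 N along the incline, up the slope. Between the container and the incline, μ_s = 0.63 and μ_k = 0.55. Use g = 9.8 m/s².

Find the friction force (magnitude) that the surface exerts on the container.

Perpendicular to the surface, N = m g cos θ = 68·9.8·cos 30.8° = 572.4 N.
Parallel to the incline, ΣF = 0 gives f = m g sin θ − P = 341.2 − 610 = -268.8 N (up-slope positive).
Maximum static friction available: μ_s N = 0.63 × 572.4 = 360.6 N.
Since |-268.8| ≤ 360.6 N, static friction is sufficient; f equals the required value, not μ_s N.

f ≈ 269 N (down the incline)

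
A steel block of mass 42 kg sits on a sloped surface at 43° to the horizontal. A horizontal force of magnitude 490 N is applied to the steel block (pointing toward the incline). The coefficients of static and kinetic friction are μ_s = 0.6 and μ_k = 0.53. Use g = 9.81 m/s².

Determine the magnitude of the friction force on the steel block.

Resolve perpendicular to the incline: N = m g cos θ + P sin θ = 42×9.81×cos 43° + 490×sin 43° = 635.5 N.
Along the incline, the net driving force (taking up-slope positive) is P cos θ − m g sin θ = 358.4 − 281 = 77.37 N, so equilibrium requires friction f = -77.37 N (down-slope).
Maximum static friction: μ_s N = 0.6 × 635.5 = 381.3 N.
Since 77.37 N is within the 381.3 N limit, the steel block stays put and friction is exactly 77.4 N.

f ≈ 77.4 N (down the incline)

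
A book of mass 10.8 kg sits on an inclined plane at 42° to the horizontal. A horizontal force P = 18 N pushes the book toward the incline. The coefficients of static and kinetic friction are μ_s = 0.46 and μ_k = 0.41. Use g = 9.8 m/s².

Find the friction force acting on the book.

f ≈ 37.2 N (up the incline)

Normal direction: N = m g cos θ + P sin θ = 90.7 N.
Parallel to the incline: P cos θ − m g sin θ = 13.38 − 70.82 = -57.44 N; the friction needed to balance this is 57.44 N acting up the slope.
Maximum static friction: μ_s N = 0.46 × 90.7 = 41.72 N.
The required 57.44 N exceeds the static limit, so the book slides down-slope and f = μ_k N = 0.41×90.7 = 37.2 N.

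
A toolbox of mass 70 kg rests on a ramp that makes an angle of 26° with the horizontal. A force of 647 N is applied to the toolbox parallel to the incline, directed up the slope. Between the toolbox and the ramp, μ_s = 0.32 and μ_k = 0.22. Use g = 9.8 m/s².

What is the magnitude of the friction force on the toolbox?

f ≈ 136 N (down the incline)

Perpendicular to the surface, N = m g cos θ = 70·9.8·cos 26° = 616.6 N.
The friction needed for equilibrium is m g sin θ − P = 300.7 − 647 = -346.3 N, measured positive up-slope.
The static-friction ceiling is μ_s N = 0.32 × 616.6 = 197.3 N.
|-346.3| exceeds 197.3 N, so the toolbox slips up-slope; friction is kinetic, f = μ_k N = 0.22×616.6 = 136 N.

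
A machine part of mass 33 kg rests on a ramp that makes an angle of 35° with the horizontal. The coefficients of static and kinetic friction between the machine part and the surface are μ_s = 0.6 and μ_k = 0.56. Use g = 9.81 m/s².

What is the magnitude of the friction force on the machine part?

f ≈ 149 N (up the incline)

Perpendicular to the surface, N = m g cos θ = 33·9.81·cos 35° = 265.2 N.
For equilibrium along the incline, friction must balance the weight component: f = m g sin θ = 185.7 N up the slope.
Maximum static friction available: μ_s N = 0.6 × 265.2 = 159.1 N.
|185.7| exceeds 159.1 N, so the machine part slips down-slope; friction is kinetic, f = μ_k N = 0.56×265.2 = 149 N.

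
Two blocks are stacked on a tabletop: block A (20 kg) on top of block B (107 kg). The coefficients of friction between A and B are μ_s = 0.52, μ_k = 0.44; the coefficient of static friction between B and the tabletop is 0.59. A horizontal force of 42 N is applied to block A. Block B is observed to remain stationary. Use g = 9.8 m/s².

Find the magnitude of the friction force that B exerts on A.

f ≈ 42 N

The normal force B exerts on A is simply A's weight, N₁ = 196 N.
So the A–B interface can sustain at most μ_s N₁ = 101.9 N of static friction.
P = 42 N is within that limit, so A and B move together (both at rest); the A–B friction is simply f₁ = P = 42 N.
By Newton's third law B feels 42 N forward from A. With B stationary, the floor's static friction on B balances it: f₂ = 42 N (well within μ_s(m_A+m_B)g = 734.3 N).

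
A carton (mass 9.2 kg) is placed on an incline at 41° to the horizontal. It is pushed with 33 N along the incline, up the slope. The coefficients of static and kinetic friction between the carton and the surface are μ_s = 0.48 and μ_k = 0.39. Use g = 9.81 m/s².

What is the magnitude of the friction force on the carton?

f ≈ 26.2 N (up the incline)

Normal force: N = m g cos θ = 9.2 × 9.81 × cos 41° = 68.11 N.
Parallel to the incline, ΣF = 0 gives f = m g sin θ − P = 59.21 − 33 = 26.21 N (up-slope positive).
Static friction can supply at most μ_s N = 32.69 N.
Since |26.21| ≤ 32.69 N, the carton remains in static equilibrium and friction takes exactly the required value.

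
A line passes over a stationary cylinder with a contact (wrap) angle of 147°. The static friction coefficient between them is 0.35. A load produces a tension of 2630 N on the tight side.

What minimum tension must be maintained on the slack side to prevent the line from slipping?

T_min ≈ 1070 N

Capstan equation at impending slip: T_tight/T_slack = e^{μβ}.
β = 147° = 2.566 rad; e^{μβ} = e^{0.35×2.566} = 2.455.
T_slack = T_tight / e^{μβ} = 2630 / 2.455 = 1070 N.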